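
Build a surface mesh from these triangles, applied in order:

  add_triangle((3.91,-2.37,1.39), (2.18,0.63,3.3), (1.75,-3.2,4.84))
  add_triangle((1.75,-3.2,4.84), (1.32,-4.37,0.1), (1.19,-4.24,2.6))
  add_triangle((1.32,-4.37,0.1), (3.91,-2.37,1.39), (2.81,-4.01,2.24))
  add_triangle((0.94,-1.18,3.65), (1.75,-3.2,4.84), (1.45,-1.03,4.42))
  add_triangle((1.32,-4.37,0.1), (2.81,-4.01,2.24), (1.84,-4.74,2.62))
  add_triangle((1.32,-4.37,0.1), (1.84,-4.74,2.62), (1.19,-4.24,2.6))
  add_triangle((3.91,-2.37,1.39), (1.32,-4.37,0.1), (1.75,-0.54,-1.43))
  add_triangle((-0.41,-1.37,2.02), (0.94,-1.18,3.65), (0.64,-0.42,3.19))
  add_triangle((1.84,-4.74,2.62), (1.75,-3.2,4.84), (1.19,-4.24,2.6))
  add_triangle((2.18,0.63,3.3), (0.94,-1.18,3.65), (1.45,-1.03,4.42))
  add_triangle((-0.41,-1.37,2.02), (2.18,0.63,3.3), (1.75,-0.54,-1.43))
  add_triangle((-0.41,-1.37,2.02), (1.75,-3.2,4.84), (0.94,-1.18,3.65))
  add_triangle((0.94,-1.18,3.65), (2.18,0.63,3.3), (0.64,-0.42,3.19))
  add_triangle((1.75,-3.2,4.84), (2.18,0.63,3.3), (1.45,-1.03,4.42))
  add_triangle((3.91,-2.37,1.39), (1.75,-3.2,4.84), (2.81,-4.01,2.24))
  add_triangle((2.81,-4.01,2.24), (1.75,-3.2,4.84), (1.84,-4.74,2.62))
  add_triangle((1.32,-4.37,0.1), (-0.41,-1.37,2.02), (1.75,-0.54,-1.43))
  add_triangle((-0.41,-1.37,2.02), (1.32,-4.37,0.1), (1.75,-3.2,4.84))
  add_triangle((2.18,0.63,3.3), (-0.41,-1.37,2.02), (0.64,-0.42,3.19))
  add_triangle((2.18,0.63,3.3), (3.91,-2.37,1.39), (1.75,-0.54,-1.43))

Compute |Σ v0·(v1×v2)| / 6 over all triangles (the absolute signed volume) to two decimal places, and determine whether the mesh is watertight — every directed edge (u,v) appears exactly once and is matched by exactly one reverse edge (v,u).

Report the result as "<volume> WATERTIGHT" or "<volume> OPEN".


34.80 WATERTIGHT

Per-triangle v0·(v1×v2)/6:
  t1: +8.8837
  t2: -1.7432
  t3: +3.4422
  t4: +0.4323
  t5: +2.2857
  t6: +0.9102
  t7: +4.8993
  t8: +0.4251
  t9: +1.2090
  t10: -0.0011
  t11: -2.8581
  t12: +1.1450
  t13: +0.6820
  t14: +1.8424
  t15: +4.6103
  t16: +3.0316
  t17: -1.4330
  t18: +3.9948
  t19: -0.4296
  t20: +3.4664
Σ = +34.7952 → |volume| = 34.80

Directed edges: 60 total, each appears once with its reverse present → watertight.


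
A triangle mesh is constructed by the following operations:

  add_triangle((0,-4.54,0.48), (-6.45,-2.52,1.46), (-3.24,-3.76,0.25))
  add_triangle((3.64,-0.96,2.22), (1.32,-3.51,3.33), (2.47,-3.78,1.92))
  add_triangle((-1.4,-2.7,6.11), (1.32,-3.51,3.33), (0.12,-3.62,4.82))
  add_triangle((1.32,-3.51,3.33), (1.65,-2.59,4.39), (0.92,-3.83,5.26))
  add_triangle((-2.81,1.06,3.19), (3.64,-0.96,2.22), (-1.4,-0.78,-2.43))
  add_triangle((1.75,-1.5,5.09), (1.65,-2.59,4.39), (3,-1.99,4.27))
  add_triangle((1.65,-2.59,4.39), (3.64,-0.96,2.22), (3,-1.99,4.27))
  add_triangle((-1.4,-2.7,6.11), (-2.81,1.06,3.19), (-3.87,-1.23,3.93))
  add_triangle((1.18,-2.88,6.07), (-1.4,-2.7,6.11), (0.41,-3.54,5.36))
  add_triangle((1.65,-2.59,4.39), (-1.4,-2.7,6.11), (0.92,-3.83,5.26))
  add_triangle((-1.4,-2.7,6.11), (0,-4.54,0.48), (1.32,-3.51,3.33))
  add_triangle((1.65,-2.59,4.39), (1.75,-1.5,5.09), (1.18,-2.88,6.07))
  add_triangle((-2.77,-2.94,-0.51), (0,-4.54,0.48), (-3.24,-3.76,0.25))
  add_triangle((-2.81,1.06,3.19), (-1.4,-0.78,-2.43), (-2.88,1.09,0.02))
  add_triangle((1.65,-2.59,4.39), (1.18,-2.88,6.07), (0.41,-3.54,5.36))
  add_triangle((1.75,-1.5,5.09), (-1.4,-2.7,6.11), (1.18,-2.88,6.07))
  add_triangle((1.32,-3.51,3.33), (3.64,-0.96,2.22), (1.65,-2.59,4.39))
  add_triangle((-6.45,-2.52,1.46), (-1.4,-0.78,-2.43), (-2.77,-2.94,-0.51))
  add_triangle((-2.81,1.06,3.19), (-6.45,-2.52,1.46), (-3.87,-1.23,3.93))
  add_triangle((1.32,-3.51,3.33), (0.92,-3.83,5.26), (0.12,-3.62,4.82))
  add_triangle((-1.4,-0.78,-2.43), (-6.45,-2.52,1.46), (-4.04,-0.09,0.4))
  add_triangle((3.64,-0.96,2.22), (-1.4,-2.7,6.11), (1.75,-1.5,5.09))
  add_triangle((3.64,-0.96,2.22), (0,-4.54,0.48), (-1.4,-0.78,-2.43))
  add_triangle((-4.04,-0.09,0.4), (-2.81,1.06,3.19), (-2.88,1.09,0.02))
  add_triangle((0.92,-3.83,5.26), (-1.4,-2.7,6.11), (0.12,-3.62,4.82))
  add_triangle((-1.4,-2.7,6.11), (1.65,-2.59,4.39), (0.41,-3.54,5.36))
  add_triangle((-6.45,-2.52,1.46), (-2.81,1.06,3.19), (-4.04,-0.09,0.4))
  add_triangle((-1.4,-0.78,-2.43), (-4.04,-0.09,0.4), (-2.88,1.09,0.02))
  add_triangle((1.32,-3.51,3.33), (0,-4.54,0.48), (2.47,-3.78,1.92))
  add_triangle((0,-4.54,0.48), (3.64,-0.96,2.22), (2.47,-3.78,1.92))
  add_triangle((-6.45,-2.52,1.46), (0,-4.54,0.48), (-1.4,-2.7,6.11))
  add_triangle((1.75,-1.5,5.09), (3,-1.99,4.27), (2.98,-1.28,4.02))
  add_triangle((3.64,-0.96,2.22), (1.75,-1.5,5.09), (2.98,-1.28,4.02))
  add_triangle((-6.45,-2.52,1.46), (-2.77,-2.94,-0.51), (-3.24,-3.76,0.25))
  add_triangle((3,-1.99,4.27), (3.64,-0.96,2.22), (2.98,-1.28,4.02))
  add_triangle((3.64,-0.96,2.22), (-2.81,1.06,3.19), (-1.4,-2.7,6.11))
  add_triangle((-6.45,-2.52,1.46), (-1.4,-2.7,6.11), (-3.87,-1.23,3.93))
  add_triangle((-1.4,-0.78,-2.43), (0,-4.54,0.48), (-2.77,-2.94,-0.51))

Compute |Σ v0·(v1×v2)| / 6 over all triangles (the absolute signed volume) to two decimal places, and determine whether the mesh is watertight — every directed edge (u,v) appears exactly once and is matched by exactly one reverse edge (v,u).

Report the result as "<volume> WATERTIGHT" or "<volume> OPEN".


122.16 WATERTIGHT

Per-triangle v0·(v1×v2)/6:
  t1: +3.6462
  t2: +3.9990
  t3: -0.6190
  t4: +1.2315
  t5: -3.1140
  t6: +1.5973
  t7: +0.7293
  t8: +6.3954
  t9: +2.7370
  t10: +2.6652
  t11: +8.9520
  t12: +1.1276
  t13: +1.7031
  t14: -1.9975
  t15: +1.1276
  t16: +2.5486
  t17: +3.1898
  t18: +5.2010
  t19: +6.3101
  t20: +0.7593
  t21: +4.5241
  t22: -3.1030
  t23: +4.6758
  t24: +2.4633
  t25: +1.3475
  t26: -2.0838
  t27: +5.2799
  t28: +2.1298
  t29: +4.0116
  t30: +0.2280
  t31: +27.1623
  t32: +0.8679
  t33: -0.1819
  t34: +2.0832
  t35: +0.8704
  t36: +10.4781
  t37: +8.8247
  t38: +4.3965
Σ = +122.1639 → |volume| = 122.16

Directed edges: 114 total, each appears once with its reverse present → watertight.


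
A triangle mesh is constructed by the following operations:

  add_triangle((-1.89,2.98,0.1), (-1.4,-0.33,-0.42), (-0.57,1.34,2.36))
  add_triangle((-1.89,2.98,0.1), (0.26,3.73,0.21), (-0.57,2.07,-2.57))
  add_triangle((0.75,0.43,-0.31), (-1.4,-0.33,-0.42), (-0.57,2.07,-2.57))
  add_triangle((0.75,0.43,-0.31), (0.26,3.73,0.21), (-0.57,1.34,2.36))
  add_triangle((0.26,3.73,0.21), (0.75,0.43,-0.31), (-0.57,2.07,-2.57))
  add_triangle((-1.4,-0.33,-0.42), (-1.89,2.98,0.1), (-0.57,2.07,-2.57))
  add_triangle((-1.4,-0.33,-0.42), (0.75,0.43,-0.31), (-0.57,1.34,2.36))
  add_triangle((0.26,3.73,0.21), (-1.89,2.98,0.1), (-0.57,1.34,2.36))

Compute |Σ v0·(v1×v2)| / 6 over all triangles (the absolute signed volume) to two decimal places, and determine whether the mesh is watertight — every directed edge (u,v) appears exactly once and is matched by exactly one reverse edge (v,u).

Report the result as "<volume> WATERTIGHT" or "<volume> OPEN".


12.57 WATERTIGHT

Per-triangle v0·(v1×v2)/6:
  t1: +1.7935
  t2: +3.4734
  t3: +0.1334
  t4: +0.8848
  t5: +1.3509
  t6: +2.2606
  t7: -0.3336
  t8: +3.0072
Σ = +12.5702 → |volume| = 12.57

Directed edges: 24 total, each appears once with its reverse present → watertight.


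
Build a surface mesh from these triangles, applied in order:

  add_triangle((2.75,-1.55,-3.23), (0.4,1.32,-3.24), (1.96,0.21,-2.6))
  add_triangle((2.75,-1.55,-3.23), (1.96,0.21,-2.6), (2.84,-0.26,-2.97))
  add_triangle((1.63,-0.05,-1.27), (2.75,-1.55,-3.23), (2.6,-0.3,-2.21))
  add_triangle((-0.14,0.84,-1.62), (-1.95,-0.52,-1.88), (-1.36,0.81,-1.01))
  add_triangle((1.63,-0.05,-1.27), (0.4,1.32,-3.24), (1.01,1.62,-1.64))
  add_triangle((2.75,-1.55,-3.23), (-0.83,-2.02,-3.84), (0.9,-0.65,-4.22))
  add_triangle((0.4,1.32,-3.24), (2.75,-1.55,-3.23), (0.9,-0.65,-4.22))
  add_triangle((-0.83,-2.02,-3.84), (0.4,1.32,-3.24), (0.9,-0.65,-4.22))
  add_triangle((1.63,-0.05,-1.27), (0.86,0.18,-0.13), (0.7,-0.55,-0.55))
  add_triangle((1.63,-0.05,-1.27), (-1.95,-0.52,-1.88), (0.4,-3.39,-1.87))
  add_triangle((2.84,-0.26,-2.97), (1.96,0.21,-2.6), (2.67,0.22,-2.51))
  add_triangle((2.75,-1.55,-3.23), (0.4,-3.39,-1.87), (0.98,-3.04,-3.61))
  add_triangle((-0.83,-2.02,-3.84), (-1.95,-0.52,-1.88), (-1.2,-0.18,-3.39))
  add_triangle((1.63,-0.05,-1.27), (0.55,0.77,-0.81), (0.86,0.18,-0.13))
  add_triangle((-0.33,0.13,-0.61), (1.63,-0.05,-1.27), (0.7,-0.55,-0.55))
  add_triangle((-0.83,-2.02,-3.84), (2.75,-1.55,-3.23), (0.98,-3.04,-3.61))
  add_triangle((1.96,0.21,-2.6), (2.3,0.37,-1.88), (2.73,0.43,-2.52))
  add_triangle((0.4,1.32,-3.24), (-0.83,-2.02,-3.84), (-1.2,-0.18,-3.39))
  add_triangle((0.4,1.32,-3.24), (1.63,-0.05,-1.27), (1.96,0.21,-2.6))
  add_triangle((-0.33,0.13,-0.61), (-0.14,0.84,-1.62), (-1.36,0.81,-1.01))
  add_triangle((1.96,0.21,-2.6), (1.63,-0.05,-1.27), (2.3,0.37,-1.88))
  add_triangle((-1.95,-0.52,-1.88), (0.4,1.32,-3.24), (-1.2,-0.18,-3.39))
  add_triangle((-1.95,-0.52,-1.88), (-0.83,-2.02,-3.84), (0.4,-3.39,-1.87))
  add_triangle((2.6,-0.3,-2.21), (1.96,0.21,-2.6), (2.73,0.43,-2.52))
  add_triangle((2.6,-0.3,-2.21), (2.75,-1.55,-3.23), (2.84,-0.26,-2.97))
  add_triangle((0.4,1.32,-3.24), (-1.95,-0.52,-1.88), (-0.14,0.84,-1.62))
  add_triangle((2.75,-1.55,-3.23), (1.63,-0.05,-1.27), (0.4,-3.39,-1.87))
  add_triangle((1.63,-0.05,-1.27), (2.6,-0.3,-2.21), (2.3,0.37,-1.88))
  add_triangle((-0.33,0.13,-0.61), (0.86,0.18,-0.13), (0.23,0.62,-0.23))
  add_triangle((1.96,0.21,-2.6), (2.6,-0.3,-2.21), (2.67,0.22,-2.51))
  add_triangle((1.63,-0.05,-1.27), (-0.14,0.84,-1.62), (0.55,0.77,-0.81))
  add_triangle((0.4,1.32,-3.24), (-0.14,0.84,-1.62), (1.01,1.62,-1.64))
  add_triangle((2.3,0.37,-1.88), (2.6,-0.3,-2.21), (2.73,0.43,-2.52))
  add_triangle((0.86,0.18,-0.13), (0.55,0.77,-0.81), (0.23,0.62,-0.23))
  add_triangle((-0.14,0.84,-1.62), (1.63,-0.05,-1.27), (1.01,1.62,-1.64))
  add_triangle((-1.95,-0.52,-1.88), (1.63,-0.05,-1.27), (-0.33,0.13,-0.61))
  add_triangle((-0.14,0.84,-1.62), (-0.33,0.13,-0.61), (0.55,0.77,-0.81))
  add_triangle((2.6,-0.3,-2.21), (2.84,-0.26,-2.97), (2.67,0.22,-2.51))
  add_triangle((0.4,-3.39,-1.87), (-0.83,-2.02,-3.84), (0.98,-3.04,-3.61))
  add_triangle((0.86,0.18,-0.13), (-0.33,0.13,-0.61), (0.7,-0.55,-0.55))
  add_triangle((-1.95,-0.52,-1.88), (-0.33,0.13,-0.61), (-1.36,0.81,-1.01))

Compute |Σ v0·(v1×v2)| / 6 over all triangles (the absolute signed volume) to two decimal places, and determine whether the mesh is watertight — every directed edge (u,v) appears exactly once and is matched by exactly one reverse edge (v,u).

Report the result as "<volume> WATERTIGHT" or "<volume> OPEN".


23.30 OPEN

Per-triangle v0·(v1×v2)/6:
  t1: +1.4583
  t2: +0.4034
  t3: +0.0083
  t4: +0.6518
  t5: +1.0047
  t6: +3.2915
  t7: +2.4216
  t8: +2.4020
  t9: +0.0773
  t10: -2.8738
  t11: +0.1730
  t12: +1.9701
  t13: +1.4437
  t14: +0.1368
  t15: +0.1247
  t16: +2.6859
  t17: -0.0081
  t18: +2.0335
  t19: +0.1734
  t20: -0.0855
  t21: -0.1220
  t22: +0.7156
  t23: +2.1359
  t24: +0.2638
  t25: +0.3232
  t26: +0.4482
  t27: +0.3773
  t28: +0.0273
  t29: -0.0485
  t30: -0.1683
  t31: +0.2830
  t32: +0.2533
  t33: +0.0791
  t34: +0.0413
  t35: -0.5818
  t36: -0.2473
  t37: -0.0050
  t38: +0.1202
  t39: +2.1237
  t40: -0.0786
  t41: -0.1326
Σ = +23.3004 → |volume| = 23.30

Directed edges: 123 total; 3 unmatched, e.g. (0.23,0.62,-0.23)→(-0.33,0.13,-0.61) → open.


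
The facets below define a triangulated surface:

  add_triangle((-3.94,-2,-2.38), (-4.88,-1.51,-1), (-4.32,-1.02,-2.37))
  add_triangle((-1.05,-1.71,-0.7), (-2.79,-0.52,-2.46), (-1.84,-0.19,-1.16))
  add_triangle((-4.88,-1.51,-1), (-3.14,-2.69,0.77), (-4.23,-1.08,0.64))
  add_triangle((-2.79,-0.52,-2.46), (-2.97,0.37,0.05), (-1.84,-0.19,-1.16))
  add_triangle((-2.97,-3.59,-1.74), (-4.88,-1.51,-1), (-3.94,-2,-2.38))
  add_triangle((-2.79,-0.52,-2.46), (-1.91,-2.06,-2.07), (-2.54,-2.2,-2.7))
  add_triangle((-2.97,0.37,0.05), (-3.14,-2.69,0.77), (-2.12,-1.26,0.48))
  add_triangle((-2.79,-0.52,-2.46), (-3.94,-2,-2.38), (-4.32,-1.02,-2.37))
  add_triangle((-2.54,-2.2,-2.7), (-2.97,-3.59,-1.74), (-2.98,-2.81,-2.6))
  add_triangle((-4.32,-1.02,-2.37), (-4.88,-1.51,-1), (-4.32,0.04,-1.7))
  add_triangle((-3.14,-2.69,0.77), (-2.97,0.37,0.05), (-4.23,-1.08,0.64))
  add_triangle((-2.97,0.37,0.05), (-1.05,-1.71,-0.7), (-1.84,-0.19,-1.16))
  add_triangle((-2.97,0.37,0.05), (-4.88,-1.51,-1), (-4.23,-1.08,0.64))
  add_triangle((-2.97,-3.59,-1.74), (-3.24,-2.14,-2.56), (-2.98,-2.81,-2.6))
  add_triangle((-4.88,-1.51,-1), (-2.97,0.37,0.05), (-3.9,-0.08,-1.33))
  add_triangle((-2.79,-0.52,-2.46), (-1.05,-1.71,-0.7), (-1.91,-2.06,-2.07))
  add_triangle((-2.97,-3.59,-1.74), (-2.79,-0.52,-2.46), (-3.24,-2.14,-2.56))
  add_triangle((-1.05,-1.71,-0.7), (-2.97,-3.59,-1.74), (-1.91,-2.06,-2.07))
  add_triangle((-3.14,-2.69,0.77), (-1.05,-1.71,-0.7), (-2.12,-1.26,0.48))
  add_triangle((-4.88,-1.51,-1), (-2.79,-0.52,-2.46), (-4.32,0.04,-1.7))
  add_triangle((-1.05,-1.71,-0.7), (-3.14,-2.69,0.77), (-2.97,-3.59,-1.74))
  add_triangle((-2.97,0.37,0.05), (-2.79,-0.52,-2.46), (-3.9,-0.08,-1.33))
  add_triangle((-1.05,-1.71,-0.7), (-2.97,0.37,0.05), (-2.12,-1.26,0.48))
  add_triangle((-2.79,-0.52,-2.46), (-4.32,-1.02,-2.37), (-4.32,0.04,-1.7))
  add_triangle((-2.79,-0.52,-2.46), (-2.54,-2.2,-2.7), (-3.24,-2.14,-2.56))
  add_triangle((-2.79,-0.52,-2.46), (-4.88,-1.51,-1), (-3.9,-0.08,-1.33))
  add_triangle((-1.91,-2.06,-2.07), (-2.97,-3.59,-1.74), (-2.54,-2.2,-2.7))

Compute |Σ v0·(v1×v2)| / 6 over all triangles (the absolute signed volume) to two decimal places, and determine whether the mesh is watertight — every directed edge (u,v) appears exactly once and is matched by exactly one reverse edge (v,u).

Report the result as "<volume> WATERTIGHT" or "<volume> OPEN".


10.98 OPEN

Per-triangle v0·(v1×v2)/6:
  t1: +1.3481
  t2: -0.3416
  t3: +2.3691
  t4: -0.0088
  t5: +2.6978
  t6: -0.0550
  t7: +0.1366
  t8: +0.7376
  t9: +0.1072
  t10: +1.4526
  t11: -0.2971
  t12: -0.9363
  t13: +1.4571
  t14: +0.4916
  t15: +1.1601
  t16: -0.4507
  t17: +0.2086
  t18: +0.2180
  t19: -0.2956
  t20: -1.8869
  t21: +0.5230
  t22: +0.1028
  t23: -0.9463
  t24: +0.7762
  t25: +0.5672
  t26: +1.5823
  t27: +0.2605
Σ = +10.9782 → |volume| = 10.98

Directed edges: 81 total; 9 unmatched, e.g. (-4.88,-1.51,-1)→(-3.14,-2.69,0.77) → open.


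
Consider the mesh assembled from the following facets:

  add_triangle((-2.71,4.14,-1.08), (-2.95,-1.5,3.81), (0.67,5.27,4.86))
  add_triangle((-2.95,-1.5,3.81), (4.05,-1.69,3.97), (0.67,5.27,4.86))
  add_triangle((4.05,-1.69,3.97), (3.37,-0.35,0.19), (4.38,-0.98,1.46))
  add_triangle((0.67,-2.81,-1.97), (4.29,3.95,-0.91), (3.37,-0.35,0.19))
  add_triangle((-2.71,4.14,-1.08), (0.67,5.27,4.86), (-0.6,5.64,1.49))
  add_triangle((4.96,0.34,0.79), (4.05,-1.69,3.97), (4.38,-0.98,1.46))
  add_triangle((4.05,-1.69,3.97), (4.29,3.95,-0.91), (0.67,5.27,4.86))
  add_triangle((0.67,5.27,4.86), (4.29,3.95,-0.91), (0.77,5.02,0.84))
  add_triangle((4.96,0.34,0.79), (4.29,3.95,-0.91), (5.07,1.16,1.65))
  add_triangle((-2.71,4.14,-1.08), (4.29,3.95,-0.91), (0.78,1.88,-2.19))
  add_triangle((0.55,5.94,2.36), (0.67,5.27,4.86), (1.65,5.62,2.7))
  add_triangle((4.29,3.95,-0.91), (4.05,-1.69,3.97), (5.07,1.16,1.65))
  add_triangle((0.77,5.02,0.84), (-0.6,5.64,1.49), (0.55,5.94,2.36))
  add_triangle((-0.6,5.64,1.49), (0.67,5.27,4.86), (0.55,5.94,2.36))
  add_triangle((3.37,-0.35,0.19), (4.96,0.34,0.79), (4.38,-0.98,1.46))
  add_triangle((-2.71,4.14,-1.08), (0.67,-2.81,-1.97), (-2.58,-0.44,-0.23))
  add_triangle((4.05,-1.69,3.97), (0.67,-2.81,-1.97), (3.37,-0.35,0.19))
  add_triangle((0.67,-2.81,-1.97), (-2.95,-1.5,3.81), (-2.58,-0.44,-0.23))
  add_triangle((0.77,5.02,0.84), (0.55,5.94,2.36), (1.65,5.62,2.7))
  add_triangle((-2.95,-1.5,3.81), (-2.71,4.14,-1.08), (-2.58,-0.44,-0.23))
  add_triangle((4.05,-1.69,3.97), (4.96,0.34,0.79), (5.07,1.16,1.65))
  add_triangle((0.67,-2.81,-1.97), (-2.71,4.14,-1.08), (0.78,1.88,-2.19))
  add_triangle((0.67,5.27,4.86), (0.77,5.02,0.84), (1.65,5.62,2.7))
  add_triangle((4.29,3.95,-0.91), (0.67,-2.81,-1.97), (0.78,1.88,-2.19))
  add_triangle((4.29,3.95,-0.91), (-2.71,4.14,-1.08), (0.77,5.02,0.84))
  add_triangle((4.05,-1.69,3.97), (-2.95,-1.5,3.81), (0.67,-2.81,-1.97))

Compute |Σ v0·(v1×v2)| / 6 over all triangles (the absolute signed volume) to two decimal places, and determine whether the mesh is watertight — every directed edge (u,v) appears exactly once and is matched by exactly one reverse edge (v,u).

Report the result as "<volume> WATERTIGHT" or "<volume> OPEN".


208.17 OPEN

Per-triangle v0·(v1×v2)/6:
  t1: +26.6329
  t2: +32.8528
  t3: -0.2387
  t4: +6.7298
  t5: +4.8835
  t6: +2.2788
  t7: +35.4474
  t8: +12.0804
  t9: +3.6163
  t10: +8.2301
  t11: +3.0093
  t12: +1.5530
  t13: +1.5095
  t14: +2.9379
  t15: +0.7332
  t16: +5.0709
  t17: +7.1906
  t18: +5.9916
  t19: +1.4322
  t20: +7.7008
  t21: +3.6035
  t22: +5.1214
  t23: -2.8263
  t24: +6.4790
  t25: +9.8609
  t26: +16.2890
Σ = +208.1699 → |volume| = 208.17

Directed edges: 78 total; 6 unmatched, e.g. (4.29,3.95,-0.91)→(3.37,-0.35,0.19) → open.


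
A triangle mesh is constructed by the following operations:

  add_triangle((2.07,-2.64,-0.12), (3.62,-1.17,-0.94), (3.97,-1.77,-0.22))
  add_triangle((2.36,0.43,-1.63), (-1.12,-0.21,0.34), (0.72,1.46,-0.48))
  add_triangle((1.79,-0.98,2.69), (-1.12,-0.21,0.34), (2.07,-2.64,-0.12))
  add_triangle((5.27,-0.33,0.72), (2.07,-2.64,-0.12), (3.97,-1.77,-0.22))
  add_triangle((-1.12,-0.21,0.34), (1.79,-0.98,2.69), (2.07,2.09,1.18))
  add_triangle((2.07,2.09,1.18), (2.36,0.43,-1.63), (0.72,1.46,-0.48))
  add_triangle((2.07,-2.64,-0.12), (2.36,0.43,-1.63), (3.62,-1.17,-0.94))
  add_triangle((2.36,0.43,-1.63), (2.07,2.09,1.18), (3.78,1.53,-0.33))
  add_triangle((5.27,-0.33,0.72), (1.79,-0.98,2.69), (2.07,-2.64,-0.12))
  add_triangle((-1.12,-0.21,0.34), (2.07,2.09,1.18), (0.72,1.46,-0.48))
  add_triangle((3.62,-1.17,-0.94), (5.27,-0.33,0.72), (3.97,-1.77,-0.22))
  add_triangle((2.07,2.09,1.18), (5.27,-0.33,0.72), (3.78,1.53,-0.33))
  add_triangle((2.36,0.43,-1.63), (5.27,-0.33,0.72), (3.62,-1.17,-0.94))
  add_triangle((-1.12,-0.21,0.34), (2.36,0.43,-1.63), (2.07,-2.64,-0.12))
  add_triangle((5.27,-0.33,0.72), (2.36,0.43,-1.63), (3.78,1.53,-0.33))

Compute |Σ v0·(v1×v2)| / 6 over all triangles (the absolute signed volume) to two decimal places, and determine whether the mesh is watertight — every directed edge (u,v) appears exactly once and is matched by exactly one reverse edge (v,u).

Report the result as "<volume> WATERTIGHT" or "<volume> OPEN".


Per-triangle v0·(v1×v2)/6:
  t1: +0.8416
  t2: +0.2266
  t3: +1.7028
  t4: +1.1428
  t5: +1.4713
  t6: +1.3524
  t7: +0.9091
  t8: +0.6730
  t9: +5.6992
  t10: +0.5303
  t11: +1.2853
  t12: +3.0424
  t13: +2.3457
  t14: +0.5176
  t15: +2.6001
Σ = +24.3402 → |volume| = 24.34

Directed edges: 45 total; 3 unmatched, e.g. (1.79,-0.98,2.69)→(2.07,2.09,1.18) → open.

24.34 OPEN


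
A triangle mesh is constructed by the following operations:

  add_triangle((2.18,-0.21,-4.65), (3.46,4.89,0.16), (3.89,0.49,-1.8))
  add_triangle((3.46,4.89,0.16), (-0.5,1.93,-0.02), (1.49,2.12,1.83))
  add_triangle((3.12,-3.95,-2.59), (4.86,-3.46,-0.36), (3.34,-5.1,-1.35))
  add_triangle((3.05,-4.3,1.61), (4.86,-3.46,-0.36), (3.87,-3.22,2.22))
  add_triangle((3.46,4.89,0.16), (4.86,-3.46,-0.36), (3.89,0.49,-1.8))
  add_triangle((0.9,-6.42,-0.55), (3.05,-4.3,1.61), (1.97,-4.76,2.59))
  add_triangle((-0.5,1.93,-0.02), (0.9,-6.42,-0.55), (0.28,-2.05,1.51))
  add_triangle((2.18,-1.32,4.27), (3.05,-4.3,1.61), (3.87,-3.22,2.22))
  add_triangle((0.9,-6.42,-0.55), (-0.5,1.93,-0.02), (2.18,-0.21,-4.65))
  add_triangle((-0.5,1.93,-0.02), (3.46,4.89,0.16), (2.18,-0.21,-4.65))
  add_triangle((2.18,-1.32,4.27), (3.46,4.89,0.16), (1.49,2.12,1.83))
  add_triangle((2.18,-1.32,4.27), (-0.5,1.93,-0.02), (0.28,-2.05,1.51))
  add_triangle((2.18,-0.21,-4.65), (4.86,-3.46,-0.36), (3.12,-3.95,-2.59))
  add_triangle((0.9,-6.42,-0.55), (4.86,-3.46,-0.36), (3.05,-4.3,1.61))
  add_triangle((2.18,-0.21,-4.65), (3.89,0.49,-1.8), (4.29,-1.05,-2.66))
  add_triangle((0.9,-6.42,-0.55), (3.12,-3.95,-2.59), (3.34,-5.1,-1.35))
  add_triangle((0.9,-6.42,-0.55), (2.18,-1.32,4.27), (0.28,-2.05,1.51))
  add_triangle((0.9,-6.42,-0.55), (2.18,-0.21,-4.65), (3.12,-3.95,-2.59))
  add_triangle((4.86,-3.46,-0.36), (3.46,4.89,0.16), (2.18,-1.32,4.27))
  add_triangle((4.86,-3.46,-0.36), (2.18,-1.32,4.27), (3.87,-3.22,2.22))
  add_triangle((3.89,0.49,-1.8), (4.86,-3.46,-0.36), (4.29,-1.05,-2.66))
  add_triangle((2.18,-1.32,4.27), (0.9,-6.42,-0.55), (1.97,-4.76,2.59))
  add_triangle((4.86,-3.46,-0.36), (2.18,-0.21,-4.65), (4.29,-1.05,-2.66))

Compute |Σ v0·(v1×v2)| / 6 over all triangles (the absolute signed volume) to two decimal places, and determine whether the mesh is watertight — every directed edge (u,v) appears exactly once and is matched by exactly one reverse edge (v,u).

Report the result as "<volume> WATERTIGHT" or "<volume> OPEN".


Per-triangle v0·(v1×v2)/6:
  t1: +9.9619
  t2: +2.6777
  t3: +3.6572
  t4: +3.6307
  t5: +10.1039
  t6: +5.0920
  t7: +0.4153
  t8: +3.3876
  t9: +1.5637
  t10: +7.2175
  t11: +4.5036
  t12: +1.2240
  t13: +8.8495
  t14: +9.4277
  t15: +3.5425
  t16: +3.8171
  t17: +3.6328
  t18: +7.5379
  t19: +26.3164
  t20: +2.1395
  t21: +3.7294
  t22: -0.2895
  t23: +4.7406
Σ = +126.8789 → |volume| = 126.88

Directed edges: 69 total; 9 unmatched, e.g. (-0.5,1.93,-0.02)→(1.49,2.12,1.83) → open.

126.88 OPEN


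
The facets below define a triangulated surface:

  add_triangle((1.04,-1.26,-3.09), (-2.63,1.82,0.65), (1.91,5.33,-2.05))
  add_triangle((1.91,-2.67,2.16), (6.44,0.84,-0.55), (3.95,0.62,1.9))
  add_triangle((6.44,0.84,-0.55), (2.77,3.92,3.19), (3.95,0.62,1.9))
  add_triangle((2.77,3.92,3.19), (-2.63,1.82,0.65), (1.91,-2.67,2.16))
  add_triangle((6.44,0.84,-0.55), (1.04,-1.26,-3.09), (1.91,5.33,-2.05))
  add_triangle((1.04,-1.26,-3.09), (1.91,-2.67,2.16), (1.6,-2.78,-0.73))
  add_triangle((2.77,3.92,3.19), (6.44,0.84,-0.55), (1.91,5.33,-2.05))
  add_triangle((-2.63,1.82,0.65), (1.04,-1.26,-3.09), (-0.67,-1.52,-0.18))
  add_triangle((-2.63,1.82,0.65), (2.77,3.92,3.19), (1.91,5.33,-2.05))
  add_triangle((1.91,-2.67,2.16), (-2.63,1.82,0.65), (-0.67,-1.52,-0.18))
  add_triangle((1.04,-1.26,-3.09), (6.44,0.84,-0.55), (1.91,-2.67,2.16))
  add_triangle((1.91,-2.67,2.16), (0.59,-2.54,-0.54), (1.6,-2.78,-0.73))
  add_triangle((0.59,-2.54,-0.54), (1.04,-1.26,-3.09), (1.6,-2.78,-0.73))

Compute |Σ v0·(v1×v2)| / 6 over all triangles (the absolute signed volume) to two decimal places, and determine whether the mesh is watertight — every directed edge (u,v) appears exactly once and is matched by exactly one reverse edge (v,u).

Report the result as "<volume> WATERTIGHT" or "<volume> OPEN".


114.44 OPEN

Per-triangle v0·(v1×v2)/6:
  t1: +8.6337
  t2: +7.2713
  t3: +8.1605
  t4: +9.0239
  t5: +19.1934
  t6: +0.8946
  t7: +25.8939
  t8: +2.3814
  t9: +15.3343
  t10: +2.4928
  t11: +12.8833
  t12: +1.1778
  t13: +1.0961
Σ = +114.4371 → |volume| = 114.44

Directed edges: 39 total; 7 unmatched, e.g. (3.95,0.62,1.9)→(1.91,-2.67,2.16) → open.


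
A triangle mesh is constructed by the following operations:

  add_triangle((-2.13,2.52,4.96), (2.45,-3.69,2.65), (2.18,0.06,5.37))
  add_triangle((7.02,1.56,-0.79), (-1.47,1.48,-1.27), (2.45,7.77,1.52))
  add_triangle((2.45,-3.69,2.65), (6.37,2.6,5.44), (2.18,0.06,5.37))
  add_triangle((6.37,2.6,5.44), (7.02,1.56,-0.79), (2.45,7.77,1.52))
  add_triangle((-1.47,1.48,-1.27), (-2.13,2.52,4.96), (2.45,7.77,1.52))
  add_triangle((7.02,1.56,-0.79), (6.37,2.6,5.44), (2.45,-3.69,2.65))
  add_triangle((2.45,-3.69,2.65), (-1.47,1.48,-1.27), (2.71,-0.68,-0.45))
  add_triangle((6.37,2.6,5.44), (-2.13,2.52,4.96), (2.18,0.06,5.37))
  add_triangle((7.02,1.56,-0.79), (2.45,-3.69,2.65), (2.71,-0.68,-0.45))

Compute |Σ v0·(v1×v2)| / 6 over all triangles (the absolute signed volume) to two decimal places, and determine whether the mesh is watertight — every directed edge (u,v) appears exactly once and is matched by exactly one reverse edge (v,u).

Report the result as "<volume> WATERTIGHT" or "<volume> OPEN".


169.17 OPEN

Per-triangle v0·(v1×v2)/6:
  t1: +10.7629
  t2: +15.9307
  t3: +16.9771
  t4: +49.5609
  t5: +17.1097
  t6: +34.5573
  t7: +0.5689
  t8: +18.5963
  t9: +5.1077
Σ = +169.1716 → |volume| = 169.17

Directed edges: 27 total; 9 unmatched, e.g. (-2.13,2.52,4.96)→(2.45,-3.69,2.65) → open.


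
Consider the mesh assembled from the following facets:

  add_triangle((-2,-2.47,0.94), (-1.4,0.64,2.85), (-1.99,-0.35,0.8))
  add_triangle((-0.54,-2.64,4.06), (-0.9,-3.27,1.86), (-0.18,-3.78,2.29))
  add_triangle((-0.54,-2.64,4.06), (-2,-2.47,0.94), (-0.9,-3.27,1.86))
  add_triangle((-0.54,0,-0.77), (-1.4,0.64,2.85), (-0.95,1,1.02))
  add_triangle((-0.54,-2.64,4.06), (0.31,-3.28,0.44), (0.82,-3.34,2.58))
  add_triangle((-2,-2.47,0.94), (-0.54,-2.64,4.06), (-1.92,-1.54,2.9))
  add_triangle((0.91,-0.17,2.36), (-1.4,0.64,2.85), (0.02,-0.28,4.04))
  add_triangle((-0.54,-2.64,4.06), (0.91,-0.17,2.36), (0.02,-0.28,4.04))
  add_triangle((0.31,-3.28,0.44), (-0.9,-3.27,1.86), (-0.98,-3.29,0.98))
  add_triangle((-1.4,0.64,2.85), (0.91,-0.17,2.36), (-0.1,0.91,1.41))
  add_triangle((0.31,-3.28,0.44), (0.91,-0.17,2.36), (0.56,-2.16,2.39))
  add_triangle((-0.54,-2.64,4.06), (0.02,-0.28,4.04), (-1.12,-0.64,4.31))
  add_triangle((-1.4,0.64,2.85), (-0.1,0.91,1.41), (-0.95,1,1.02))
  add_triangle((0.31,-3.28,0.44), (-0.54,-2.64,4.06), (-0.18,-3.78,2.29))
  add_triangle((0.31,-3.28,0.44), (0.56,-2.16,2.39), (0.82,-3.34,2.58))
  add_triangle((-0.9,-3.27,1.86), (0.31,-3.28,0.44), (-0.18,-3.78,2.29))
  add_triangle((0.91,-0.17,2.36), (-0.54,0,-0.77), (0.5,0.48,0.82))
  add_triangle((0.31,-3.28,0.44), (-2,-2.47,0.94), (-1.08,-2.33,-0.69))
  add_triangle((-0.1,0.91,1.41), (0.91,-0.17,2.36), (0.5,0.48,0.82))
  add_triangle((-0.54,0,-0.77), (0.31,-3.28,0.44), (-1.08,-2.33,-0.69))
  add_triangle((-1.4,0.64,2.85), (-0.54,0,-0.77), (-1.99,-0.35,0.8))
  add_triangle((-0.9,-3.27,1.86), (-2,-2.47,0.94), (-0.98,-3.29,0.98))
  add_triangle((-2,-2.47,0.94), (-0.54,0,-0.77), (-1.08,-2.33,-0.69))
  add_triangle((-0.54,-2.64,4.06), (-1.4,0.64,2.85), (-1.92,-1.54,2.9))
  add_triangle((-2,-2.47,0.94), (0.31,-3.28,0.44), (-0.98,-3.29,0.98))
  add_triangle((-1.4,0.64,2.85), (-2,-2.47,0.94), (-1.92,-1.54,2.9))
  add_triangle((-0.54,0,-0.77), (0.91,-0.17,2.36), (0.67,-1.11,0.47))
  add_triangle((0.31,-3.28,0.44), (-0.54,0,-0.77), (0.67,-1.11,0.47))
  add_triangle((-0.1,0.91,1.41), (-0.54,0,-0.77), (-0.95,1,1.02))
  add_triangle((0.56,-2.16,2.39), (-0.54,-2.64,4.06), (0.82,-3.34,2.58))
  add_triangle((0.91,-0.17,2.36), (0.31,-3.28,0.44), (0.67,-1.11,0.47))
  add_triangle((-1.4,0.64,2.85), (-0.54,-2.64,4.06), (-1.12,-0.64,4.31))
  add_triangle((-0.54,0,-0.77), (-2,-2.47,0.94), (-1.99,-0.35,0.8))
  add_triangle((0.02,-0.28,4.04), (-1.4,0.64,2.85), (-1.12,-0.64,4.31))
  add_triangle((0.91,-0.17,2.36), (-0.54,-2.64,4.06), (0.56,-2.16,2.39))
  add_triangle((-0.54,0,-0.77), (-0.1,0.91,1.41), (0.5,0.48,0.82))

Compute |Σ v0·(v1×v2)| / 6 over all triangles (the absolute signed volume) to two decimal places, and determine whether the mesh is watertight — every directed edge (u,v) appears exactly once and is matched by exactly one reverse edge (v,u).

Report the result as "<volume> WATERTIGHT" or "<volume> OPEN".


Per-triangle v0·(v1×v2)/6:
  t1: +1.6468
  t2: +1.1854
  t3: +1.7934
  t4: +0.2994
  t5: +1.9419
  t6: +2.3684
  t7: +0.5005
  t8: +1.4291
  t9: +0.6470
  t10: +0.7803
  t11: +0.5717
  t12: +1.6839
  t13: +0.3436
  t14: +0.3189
  t15: -0.1643
  t16: +0.7610
  t17: -0.0475
  t18: +1.6567
  t19: +0.2096
  t20: +0.2513
  t21: +0.3622
  t22: +0.6225
  t23: +0.6062
  t24: +2.3496
  t25: +0.2281
  t26: +0.9701
  t27: -0.1136
  t28: +0.1431
  t29: +0.0547
  t30: +0.5106
  t31: +0.5651
  t32: +0.5716
  t33: +0.6892
  t34: +0.9686
  t35: +1.3124
  t36: +0.0583
Σ = +28.0757 → |volume| = 28.08

Directed edges: 108 total, each appears once with its reverse present → watertight.

28.08 WATERTIGHT


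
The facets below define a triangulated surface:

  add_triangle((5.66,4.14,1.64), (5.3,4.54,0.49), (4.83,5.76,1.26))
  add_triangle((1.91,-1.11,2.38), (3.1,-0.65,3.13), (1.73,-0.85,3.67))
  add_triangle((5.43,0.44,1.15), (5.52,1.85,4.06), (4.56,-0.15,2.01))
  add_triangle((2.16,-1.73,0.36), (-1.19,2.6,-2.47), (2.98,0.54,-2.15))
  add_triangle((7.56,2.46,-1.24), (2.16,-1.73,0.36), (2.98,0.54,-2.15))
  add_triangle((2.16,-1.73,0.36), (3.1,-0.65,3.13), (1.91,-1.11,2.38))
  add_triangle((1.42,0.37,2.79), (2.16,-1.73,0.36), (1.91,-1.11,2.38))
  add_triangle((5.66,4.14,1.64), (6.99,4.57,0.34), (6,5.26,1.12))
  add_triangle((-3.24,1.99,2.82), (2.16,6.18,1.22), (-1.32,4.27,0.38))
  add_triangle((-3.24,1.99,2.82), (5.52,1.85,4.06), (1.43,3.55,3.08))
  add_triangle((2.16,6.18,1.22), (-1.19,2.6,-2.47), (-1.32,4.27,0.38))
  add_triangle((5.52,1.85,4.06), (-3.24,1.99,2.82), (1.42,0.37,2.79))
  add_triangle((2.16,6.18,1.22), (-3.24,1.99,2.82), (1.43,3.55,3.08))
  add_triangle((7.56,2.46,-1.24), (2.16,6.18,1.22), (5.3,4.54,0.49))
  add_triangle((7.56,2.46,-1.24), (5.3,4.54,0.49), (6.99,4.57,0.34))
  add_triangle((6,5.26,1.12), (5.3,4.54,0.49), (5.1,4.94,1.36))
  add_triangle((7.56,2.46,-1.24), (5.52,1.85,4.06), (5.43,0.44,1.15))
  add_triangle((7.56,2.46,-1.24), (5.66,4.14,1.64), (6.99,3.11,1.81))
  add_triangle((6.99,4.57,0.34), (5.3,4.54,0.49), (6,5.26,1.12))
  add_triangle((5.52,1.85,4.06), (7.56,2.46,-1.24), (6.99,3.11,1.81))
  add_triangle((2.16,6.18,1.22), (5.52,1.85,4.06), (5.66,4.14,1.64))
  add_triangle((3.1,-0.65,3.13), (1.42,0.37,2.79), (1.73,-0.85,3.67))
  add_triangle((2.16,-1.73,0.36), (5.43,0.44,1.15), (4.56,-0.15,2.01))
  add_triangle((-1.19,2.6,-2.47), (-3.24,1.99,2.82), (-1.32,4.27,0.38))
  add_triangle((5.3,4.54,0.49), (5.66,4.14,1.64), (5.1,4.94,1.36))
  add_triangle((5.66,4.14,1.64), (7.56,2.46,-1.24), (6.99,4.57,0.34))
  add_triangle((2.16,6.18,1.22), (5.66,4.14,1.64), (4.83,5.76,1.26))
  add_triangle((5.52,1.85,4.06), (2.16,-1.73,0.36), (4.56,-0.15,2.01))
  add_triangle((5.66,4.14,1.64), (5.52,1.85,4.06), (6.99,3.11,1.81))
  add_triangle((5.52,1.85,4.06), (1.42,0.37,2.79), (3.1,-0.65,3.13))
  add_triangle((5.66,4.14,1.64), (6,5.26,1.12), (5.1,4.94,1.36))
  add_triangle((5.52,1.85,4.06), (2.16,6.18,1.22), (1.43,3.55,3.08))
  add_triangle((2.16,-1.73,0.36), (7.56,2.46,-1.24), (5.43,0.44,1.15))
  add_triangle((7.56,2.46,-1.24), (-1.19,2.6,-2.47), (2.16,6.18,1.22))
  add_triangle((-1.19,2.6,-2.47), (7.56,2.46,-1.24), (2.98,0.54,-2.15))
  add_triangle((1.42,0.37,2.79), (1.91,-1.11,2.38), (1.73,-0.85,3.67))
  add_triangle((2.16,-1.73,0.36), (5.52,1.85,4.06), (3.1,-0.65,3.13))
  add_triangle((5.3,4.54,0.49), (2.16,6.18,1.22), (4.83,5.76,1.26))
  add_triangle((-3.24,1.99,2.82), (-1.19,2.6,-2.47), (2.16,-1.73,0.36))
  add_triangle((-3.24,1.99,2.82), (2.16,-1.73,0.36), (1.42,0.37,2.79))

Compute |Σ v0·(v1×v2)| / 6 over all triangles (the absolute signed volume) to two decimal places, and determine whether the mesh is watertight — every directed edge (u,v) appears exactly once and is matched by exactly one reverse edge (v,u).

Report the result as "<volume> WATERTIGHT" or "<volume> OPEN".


Per-triangle v0·(v1×v2)/6:
  t1: +2.1096
  t2: +0.5914
  t3: +2.6848
  t4: +0.8243
  t5: +5.4790
  t6: +0.9654
  t7: -0.7329
  t8: +1.7020
  t9: +8.9076
  t10: +8.9596
  t11: +7.6412
  t12: +5.4466
  t13: +10.1173
  t14: +3.7963
  t15: +1.3417
  t16: +0.1908
  t17: +8.4400
  t18: +5.8577
  t19: +0.6753
  t20: +5.0266
  t21: +11.9035
  t22: +1.0050
  t23: +1.8462
  t24: +5.7727
  t25: -1.1195
  t26: +3.1238
  t27: +1.8536
  t28: +1.1369
  t29: +5.0933
  t30: +2.6295
  t31: +0.6090
  t32: +11.2225
  t33: +5.0611
  t34: +24.3184
  t35: +7.6956
  t36: -0.5257
  t37: +3.8280
  t38: +1.6487
  t39: -1.4973
  t40: +2.3794
Σ = +168.0089 → |volume| = 168.01

Directed edges: 120 total, each appears once with its reverse present → watertight.

168.01 WATERTIGHT


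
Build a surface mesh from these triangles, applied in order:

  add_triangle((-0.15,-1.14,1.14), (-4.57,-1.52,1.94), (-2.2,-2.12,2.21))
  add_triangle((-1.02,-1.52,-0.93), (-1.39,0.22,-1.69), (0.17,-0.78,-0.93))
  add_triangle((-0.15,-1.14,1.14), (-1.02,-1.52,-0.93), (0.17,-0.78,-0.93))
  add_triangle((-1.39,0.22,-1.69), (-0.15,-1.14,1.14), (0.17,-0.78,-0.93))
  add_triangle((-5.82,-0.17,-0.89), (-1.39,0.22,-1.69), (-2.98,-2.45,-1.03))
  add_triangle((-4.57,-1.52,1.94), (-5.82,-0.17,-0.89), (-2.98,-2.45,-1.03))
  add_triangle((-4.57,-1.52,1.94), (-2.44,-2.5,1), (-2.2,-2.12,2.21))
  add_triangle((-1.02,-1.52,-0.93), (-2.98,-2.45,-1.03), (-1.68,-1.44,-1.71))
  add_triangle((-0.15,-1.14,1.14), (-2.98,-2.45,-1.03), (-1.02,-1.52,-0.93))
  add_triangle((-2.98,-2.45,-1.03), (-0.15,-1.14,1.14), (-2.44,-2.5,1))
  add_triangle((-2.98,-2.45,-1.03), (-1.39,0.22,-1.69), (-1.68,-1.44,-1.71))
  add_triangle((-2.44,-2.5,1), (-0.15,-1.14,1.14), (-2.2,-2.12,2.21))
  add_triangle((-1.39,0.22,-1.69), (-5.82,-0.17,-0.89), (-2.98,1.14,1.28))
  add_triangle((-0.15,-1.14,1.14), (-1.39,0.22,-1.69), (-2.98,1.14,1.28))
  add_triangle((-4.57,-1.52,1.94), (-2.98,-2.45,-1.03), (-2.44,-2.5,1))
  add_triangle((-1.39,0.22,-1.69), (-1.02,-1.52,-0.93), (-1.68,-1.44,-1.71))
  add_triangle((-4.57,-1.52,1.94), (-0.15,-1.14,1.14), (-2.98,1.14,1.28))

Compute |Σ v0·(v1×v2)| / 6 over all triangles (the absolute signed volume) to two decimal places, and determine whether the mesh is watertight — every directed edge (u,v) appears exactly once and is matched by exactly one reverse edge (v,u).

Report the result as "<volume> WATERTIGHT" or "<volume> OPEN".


Per-triangle v0·(v1×v2)/6:
  t1: +0.0786
  t2: +0.4969
  t3: +0.3933
  t4: -0.5372
  t5: +3.5316
  t6: +6.8208
  t7: +1.6789
  t8: +0.3653
  t9: +0.6949
  t10: +0.6384
  t11: +0.7997
  t12: +0.5836
  t13: +2.1973
  t14: -1.5266
  t15: +2.9117
  t16: +0.0070
  t17: +1.7596
Σ = +20.8938 → |volume| = 20.89

Directed edges: 51 total; 3 unmatched, e.g. (-4.57,-1.52,1.94)→(-5.82,-0.17,-0.89) → open.

20.89 OPEN


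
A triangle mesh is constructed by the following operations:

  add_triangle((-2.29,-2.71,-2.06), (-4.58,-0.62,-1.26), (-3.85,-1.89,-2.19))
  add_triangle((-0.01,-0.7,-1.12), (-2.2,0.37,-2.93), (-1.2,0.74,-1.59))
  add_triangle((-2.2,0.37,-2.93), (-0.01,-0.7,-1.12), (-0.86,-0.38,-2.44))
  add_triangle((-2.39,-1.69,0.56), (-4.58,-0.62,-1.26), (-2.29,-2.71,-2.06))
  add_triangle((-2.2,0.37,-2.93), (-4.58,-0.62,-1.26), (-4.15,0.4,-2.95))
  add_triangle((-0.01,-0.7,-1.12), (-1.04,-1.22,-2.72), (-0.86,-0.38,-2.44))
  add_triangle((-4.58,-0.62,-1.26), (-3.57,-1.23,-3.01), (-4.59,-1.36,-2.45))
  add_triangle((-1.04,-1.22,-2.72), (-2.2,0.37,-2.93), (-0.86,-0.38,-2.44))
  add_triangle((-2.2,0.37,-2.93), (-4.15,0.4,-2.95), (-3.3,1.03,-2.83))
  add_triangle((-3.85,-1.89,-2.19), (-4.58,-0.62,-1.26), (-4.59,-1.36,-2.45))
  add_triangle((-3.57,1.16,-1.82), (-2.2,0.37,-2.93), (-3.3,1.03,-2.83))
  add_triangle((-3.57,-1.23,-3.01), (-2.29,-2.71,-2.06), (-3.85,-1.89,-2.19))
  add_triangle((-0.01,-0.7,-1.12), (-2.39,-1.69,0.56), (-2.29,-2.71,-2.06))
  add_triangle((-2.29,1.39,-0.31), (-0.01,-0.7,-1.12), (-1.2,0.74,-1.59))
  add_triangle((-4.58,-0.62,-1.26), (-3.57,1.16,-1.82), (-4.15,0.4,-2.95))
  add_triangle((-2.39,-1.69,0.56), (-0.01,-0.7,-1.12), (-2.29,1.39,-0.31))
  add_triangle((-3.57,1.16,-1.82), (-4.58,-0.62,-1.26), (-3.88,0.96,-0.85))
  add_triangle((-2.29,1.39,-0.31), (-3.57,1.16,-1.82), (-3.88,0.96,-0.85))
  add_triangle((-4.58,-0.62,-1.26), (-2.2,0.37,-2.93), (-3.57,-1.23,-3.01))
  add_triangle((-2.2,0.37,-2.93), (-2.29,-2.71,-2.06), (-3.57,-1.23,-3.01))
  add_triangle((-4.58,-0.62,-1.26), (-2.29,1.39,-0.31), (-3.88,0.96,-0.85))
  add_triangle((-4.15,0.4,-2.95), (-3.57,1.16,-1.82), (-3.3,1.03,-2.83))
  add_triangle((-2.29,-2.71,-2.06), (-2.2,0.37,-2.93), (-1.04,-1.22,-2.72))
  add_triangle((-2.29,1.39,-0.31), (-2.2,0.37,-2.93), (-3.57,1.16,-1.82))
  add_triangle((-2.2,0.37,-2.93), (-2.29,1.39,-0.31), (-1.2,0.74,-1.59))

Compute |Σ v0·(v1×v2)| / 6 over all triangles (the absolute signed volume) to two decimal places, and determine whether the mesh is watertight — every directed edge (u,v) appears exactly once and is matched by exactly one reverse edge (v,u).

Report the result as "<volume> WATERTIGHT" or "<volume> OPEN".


Per-triangle v0·(v1×v2)/6:
  t1: +0.5775
  t2: +0.2163
  t3: -0.1202
  t4: +3.7221
  t5: +0.7850
  t6: +0.1420
  t7: +0.4666
  t8: +0.4054
  t9: +0.6198
  t10: +0.6029
  t11: -0.1900
  t12: +1.2504
  t13: +0.2291
  t14: -0.3897
  t15: +1.6531
  t16: -1.5790
  t17: +1.2226
  t18: +0.5870
  t19: +2.3588
  t20: +1.3156
  t21: +0.0807
  t22: +0.6267
  t23: +2.0212
  t24: +0.5191
  t25: +0.5377
Σ = +17.6606 → |volume| = 17.66

Directed edges: 75 total; 9 unmatched, e.g. (-2.39,-1.69,0.56)→(-4.58,-0.62,-1.26) → open.

17.66 OPEN


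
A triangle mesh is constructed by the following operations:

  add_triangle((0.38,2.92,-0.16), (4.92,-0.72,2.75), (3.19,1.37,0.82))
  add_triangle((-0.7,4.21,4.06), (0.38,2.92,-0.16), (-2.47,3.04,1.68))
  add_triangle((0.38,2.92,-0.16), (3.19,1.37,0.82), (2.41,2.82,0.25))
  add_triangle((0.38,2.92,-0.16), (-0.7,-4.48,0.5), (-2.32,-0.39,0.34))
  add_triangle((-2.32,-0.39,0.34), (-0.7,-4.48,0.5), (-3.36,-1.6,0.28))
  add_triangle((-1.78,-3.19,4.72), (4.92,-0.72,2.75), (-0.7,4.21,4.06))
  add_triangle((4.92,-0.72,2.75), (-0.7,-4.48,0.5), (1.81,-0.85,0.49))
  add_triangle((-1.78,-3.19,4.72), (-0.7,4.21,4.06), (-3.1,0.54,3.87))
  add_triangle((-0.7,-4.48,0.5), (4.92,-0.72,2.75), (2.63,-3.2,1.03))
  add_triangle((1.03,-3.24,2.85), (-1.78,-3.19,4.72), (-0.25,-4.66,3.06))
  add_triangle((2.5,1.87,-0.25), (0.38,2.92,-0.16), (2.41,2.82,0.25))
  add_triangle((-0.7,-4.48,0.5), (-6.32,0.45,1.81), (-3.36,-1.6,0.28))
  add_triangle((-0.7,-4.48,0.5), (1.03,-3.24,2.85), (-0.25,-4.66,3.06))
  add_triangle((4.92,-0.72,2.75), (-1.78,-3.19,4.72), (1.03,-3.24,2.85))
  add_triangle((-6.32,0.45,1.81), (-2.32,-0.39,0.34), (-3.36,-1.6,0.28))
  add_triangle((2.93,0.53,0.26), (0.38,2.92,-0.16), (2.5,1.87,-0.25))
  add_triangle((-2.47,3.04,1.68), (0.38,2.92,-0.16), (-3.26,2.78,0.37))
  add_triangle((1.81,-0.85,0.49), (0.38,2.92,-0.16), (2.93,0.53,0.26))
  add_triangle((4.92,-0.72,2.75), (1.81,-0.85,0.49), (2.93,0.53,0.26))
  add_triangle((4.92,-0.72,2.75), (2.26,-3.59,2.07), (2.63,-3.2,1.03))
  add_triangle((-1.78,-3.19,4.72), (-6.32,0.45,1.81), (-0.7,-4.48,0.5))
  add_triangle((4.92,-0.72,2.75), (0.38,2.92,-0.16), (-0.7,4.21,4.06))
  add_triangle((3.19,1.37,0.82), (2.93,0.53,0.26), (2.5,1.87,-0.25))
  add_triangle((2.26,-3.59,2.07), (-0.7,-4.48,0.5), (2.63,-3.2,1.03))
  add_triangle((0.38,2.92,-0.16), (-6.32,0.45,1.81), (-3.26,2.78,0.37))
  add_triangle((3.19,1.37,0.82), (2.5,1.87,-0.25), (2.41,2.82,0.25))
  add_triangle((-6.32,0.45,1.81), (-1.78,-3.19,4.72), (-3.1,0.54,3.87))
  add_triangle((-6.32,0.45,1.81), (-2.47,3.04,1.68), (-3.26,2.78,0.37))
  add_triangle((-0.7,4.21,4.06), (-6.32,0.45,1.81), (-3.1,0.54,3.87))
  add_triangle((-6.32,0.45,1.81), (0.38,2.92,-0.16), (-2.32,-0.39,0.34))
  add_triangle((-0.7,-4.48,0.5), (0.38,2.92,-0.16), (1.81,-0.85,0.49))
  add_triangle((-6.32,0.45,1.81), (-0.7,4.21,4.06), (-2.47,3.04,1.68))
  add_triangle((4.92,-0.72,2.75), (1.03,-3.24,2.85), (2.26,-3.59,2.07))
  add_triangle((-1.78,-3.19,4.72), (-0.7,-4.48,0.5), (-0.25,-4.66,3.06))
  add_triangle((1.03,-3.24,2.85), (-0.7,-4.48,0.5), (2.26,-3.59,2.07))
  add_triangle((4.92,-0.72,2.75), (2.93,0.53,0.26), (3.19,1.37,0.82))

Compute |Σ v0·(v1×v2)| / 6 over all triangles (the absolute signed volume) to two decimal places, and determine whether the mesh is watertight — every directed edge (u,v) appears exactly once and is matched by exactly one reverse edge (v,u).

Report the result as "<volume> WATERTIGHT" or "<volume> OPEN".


153.59 WATERTIGHT

Per-triangle v0·(v1×v2)/6:
  t1: +1.7889
  t2: +4.8624
  t3: +0.2970
  t4: -0.2629
  t5: -0.5174
  t6: +31.8434
  t7: +2.3879
  t8: +11.0376
  t9: -3.7108
  t10: +3.3573
  t11: +0.5909
  t12: +3.8357
  t13: +2.0251
  t14: +8.0422
  t15: +0.2295
  t16: -0.5229
  t17: +2.5263
  t18: -0.3472
  t19: +1.0712
  t20: +3.0384
  t21: +19.0424
  t22: +12.1154
  t23: +0.5545
  t24: +2.4841
  t25: -1.6123
  t26: +0.6907
  t27: +11.8346
  t28: +4.3107
  t29: +11.7701
  t30: +1.0370
  t31: -0.2631
  t32: +7.3817
  t33: +4.0345
  t34: +3.9884
  t35: +3.3265
  t36: +1.3180
Σ = +153.5855 → |volume| = 153.59

Directed edges: 108 total, each appears once with its reverse present → watertight.


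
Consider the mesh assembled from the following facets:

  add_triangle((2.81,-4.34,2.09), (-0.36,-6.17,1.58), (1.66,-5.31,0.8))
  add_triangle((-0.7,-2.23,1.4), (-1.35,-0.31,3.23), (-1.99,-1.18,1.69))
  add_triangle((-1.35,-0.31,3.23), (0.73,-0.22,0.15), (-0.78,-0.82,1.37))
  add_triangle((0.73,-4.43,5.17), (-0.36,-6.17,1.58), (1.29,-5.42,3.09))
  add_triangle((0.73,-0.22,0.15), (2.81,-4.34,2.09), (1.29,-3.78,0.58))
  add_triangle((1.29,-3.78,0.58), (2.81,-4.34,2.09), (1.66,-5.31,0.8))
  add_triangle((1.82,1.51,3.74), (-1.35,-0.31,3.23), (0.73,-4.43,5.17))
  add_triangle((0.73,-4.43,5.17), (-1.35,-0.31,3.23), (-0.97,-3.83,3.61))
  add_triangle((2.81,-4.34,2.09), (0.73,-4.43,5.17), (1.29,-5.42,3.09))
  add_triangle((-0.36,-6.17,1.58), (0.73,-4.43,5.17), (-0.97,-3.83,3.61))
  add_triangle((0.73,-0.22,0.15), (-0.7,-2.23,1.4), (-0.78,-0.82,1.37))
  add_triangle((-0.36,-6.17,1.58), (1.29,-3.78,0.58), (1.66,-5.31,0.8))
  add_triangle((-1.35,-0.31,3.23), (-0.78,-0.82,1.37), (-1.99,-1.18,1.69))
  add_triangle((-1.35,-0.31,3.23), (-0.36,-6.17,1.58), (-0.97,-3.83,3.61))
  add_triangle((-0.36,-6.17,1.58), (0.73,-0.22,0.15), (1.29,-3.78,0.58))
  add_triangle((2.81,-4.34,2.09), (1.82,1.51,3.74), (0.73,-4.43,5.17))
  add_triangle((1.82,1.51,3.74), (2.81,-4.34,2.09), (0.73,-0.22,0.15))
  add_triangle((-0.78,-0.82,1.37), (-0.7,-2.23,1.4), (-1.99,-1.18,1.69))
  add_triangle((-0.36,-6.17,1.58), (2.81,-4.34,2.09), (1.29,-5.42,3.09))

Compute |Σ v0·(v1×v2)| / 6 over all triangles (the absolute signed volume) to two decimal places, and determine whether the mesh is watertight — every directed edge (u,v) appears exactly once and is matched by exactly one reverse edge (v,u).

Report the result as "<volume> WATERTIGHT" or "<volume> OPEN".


Per-triangle v0·(v1×v2)/6:
  t1: +3.7456
  t2: +1.3852
  t3: -0.3168
  t4: +4.9356
  t5: +0.4903
  t6: +0.1241
  t7: +10.0730
  t8: +4.2801
  t9: +4.1324
  t10: +5.7706
  t11: -0.2563
  t12: -0.0836
  t13: -0.3621
  t14: +1.1824
  t15: -0.4419
  t16: +13.0544
  t17: +1.8094
  t18: -0.3304
  t19: +3.7451
Σ = +52.9372 → |volume| = 52.94

Directed edges: 57 total; 7 unmatched, e.g. (-0.7,-2.23,1.4)→(-1.35,-0.31,3.23) → open.

52.94 OPEN
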